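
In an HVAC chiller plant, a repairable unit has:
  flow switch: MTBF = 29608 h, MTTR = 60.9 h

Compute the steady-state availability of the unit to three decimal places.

0.998

A(flow switch) = MTBF/(MTBF+MTTR) = 29608/(29608+60.9) = 0.998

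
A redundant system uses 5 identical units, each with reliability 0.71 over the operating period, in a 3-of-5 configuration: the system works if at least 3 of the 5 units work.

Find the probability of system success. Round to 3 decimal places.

0.850

R = Σ_{i=3}^{5} C(5,i) p^i (1−p)^{5−i} with p = 0.71
C(5,3)·0.71^3·0.29^2 = 0.30100
C(5,4)·0.71^4·0.29^1 = 0.36847
C(5,5)·0.71^5·0.29^0 = 0.18042
Sum = 0.850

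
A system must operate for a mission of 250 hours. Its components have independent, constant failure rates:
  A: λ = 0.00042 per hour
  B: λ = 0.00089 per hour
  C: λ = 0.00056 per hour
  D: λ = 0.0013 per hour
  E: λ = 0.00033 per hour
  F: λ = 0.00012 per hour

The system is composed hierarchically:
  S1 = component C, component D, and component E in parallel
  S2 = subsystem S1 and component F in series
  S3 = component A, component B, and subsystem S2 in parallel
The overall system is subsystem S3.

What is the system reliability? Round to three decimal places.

R(A) = exp(−0.00042 × 250) = 0.90032
R(B) = exp(−0.00089 × 250) = 0.80052
R(C) = exp(−0.00056 × 250) = 0.86936
R(D) = exp(−0.0013 × 250) = 0.72253
R(E) = exp(−0.00033 × 250) = 0.92081
R(F) = exp(−0.00012 × 250) = 0.97045
Parallel (C, D, and E): 1 − (1 − 0.86936)(1 − 0.72253)(1 − 0.92081) = 0.99713
Series ([0.99713] and F): 0.99713 × 0.97045 = 0.96766
Parallel (A, B, and [0.96766]): 1 − (1 − 0.90032)(1 − 0.80052)(1 − 0.96766) = 0.999

0.999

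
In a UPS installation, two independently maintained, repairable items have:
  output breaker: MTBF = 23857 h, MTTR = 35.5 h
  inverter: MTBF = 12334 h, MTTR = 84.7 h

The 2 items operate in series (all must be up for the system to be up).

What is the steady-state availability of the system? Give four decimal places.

0.9917

A(output breaker) = MTBF/(MTBF+MTTR) = 23857/(23857+35.5) = 0.998514
A(inverter) = MTBF/(MTBF+MTTR) = 12334/(12334+84.7) = 0.993180
Series availability: 0.998514 × 0.993180 = 0.9917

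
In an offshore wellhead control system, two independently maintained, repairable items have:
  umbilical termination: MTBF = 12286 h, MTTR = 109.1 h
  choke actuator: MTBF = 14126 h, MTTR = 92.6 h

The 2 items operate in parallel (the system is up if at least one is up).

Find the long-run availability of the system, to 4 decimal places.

0.9999

A(umbilical termination) = MTBF/(MTBF+MTTR) = 12286/(12286+109.1) = 0.991198
A(choke actuator) = MTBF/(MTBF+MTTR) = 14126/(14126+92.6) = 0.993487
Parallel availability: 1 − (1 − 0.991198)(1 − 0.993487) = 0.9999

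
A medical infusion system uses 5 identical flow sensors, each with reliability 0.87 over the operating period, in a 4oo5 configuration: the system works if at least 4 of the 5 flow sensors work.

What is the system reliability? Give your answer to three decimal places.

0.871

R = Σ_{i=4}^{5} C(5,i) p^i (1−p)^{5−i} with p = 0.87
C(5,4)·0.87^4·0.13^1 = 0.37238
C(5,5)·0.87^5·0.13^0 = 0.49842
Sum = 0.871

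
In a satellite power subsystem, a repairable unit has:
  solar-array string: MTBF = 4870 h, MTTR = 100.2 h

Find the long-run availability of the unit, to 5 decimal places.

0.97984

A(solar-array string) = MTBF/(MTBF+MTTR) = 4870/(4870+100.2) = 0.97984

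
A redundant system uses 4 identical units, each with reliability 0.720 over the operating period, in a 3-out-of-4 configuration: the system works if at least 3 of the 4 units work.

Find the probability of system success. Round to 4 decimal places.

R = Σ_{i=3}^{4} C(4,i) p^i (1−p)^{4−i} with p = 0.720
C(4,3)·0.720^3·0.280^1 = 0.418038
C(4,4)·0.720^4·0.280^0 = 0.268739
Sum = 0.6868

0.6868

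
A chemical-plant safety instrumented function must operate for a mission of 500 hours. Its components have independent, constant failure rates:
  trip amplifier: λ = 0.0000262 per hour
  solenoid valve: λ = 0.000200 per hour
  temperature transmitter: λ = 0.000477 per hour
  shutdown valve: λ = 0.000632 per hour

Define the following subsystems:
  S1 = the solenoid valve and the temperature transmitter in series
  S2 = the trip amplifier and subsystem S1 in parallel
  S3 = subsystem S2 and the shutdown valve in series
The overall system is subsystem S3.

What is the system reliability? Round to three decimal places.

0.726

R(trip amplifier) = exp(−0.0000262 × 500) = 0.98699
R(solenoid valve) = exp(−0.000200 × 500) = 0.90484
R(temperature transmitter) = exp(−0.000477 × 500) = 0.78781
R(shutdown valve) = exp(−0.000632 × 500) = 0.72906
Series (solenoid valve and temperature transmitter): 0.90484 × 0.78781 = 0.71284
Parallel (trip amplifier and [0.71284]): 1 − (1 − 0.98699)(1 − 0.71284) = 0.99626
Series ([0.99626] and shutdown valve): 0.99626 × 0.72906 = 0.726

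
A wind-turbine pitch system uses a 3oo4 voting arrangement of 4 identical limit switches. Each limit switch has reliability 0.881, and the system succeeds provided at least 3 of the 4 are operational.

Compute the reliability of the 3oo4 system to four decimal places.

R = Σ_{i=3}^{4} C(4,i) p^i (1−p)^{4−i} with p = 0.881
C(4,3)·0.881^3·0.119^1 = 0.325488
C(4,4)·0.881^4·0.119^0 = 0.602426
Sum = 0.9279

0.9279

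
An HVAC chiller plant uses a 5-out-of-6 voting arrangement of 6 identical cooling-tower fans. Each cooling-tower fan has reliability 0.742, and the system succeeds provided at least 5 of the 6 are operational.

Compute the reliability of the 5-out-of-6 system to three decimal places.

0.515

R = Σ_{i=5}^{6} C(6,i) p^i (1−p)^{6−i} with p = 0.742
C(6,5)·0.742^5·0.258^1 = 0.34817
C(6,6)·0.742^6·0.258^0 = 0.16689
Sum = 0.515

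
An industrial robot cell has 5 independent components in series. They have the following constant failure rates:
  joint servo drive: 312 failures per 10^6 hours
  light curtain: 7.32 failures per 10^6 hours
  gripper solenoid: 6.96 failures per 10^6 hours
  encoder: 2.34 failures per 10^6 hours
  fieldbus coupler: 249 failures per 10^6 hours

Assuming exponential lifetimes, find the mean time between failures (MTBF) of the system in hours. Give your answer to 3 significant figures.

Series of exponential components: λ_sys = Σ λ_i
λ_sys = 0.000312 + 0.00000732 + 0.00000696 + 0.00000234 + 0.000249 = 5.7762e-04 /h
MTBF = 1 / λ_sys = 1730 h

1730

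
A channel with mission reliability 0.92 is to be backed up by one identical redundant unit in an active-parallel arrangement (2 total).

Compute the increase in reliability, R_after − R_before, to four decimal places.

0.0736

R_before = 0.92
R_after = 1 − (1 − 0.92)^2 = 0.9936
ΔR = 0.9936 − 0.92 = 0.0736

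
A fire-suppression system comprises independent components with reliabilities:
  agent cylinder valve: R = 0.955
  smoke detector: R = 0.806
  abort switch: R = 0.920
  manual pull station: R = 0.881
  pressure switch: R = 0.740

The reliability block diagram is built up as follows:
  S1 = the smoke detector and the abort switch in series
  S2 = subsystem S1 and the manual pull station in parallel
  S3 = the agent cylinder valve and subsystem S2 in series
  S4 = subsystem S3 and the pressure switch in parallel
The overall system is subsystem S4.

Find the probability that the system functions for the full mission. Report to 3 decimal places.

0.981

Series (smoke detector and abort switch): 0.80600 × 0.92000 = 0.74152
Parallel ([0.74152] and manual pull station): 1 − (1 − 0.74152)(1 − 0.88100) = 0.96924
Series (agent cylinder valve and [0.96924]): 0.95500 × 0.96924 = 0.92562
Parallel ([0.92562] and pressure switch): 1 − (1 − 0.92562)(1 − 0.74000) = 0.981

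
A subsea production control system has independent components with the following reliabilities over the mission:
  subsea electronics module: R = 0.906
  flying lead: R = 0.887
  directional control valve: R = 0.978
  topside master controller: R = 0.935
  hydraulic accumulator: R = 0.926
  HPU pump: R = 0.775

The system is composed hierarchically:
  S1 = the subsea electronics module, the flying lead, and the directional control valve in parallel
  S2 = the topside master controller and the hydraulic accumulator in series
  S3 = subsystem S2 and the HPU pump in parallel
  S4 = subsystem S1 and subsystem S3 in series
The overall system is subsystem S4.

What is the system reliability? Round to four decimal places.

Parallel (subsea electronics module, flying lead, and directional control valve): 1 − (1 − 0.906000)(1 − 0.887000)(1 − 0.978000) = 0.999766
Series (topside master controller and hydraulic accumulator): 0.935000 × 0.926000 = 0.865810
Parallel ([0.865810] and HPU pump): 1 − (1 − 0.865810)(1 − 0.775000) = 0.969807
Series ([0.999766] and [0.969807]): 0.999766 × 0.969807 = 0.9696

0.9696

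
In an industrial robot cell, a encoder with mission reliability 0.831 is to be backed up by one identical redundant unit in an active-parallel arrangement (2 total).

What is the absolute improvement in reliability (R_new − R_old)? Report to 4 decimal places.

0.1404

R_before = 0.831
R_after = 1 − (1 − 0.831)^2 = 0.9714
ΔR = 0.9714 − 0.831 = 0.1404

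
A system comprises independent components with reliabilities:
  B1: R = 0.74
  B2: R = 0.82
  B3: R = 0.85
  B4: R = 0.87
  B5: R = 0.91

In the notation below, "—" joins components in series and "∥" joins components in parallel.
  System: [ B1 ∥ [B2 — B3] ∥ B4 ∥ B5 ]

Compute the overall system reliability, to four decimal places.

0.9991

Series (B2 and B3): 0.820000 × 0.850000 = 0.697000
Parallel (B1, [0.697000], B4, and B5): 1 − (1 − 0.740000)(1 − 0.697000)(1 − 0.870000)(1 − 0.910000) = 0.9991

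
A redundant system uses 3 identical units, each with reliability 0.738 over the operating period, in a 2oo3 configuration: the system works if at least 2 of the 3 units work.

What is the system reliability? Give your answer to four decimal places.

0.8300

R = Σ_{i=2}^{3} C(3,i) p^i (1−p)^{3−i} with p = 0.738
C(3,2)·0.738^2·0.262^1 = 0.428090
C(3,3)·0.738^3·0.262^0 = 0.401947
Sum = 0.8300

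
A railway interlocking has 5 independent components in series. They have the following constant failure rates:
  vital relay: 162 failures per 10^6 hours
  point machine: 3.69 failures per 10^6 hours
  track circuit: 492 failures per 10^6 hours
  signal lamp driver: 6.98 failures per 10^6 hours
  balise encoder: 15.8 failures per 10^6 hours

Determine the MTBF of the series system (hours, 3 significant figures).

Series of exponential components: λ_sys = Σ λ_i
λ_sys = 0.000162 + 0.00000369 + 0.000492 + 0.00000698 + 0.0000158 = 6.8047e-04 /h
MTBF = 1 / λ_sys = 1470 h

1470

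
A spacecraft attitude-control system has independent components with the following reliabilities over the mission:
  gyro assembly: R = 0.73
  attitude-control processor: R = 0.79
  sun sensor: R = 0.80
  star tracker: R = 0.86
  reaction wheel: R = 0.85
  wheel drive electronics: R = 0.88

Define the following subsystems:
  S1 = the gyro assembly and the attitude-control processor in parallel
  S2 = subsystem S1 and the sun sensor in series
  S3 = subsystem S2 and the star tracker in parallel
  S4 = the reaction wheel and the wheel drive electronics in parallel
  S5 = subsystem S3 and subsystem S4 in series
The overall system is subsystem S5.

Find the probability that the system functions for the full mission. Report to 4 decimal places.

Parallel (gyro assembly and attitude-control processor): 1 − (1 − 0.730000)(1 − 0.790000) = 0.943300
Series ([0.943300] and sun sensor): 0.943300 × 0.800000 = 0.754640
Parallel ([0.754640] and star tracker): 1 − (1 − 0.754640)(1 − 0.860000) = 0.965650
Parallel (reaction wheel and wheel drive electronics): 1 − (1 − 0.850000)(1 − 0.880000) = 0.982000
Series ([0.965650] and [0.982000]): 0.965650 × 0.982000 = 0.9483

0.9483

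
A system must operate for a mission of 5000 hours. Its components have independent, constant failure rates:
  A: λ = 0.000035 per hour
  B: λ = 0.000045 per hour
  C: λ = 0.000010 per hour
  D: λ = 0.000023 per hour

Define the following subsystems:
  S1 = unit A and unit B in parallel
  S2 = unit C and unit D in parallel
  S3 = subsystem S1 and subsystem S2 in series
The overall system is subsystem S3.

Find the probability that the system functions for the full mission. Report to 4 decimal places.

0.9625

R(A) = exp(−0.000035 × 5000) = 0.839457
R(B) = exp(−0.000045 × 5000) = 0.798516
R(C) = exp(−0.000010 × 5000) = 0.951229
R(D) = exp(−0.000023 × 5000) = 0.891366
Parallel (A and B): 1 − (1 − 0.839457)(1 − 0.798516) = 0.967653
Parallel (C and D): 1 − (1 − 0.951229)(1 − 0.891366) = 0.994702
Series ([0.967653] and [0.994702]): 0.967653 × 0.994702 = 0.9625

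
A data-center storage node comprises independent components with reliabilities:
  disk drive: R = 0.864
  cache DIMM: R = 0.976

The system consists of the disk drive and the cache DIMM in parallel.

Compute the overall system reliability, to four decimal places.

Parallel (disk drive and cache DIMM): 1 − (1 − 0.864000)(1 − 0.976000) = 0.9967

0.9967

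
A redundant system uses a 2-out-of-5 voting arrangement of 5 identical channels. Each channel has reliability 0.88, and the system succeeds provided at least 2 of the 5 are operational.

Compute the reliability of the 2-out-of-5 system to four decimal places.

R = Σ_{i=2}^{5} C(5,i) p^i (1−p)^{5−i} with p = 0.88
C(5,2)·0.88^2·0.12^3 = 0.013382
C(5,3)·0.88^3·0.12^2 = 0.098132
C(5,4)·0.88^4·0.12^1 = 0.359817
C(5,5)·0.88^5·0.12^0 = 0.527732
Sum = 0.9991

0.9991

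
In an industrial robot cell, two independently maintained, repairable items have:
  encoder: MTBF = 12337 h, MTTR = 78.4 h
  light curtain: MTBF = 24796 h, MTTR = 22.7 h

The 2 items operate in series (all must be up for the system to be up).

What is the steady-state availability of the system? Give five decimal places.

A(encoder) = MTBF/(MTBF+MTTR) = 12337/(12337+78.4) = 0.993685
A(light curtain) = MTBF/(MTBF+MTTR) = 24796/(24796+22.7) = 0.999085
Series availability: 0.993685 × 0.999085 = 0.99278

0.99278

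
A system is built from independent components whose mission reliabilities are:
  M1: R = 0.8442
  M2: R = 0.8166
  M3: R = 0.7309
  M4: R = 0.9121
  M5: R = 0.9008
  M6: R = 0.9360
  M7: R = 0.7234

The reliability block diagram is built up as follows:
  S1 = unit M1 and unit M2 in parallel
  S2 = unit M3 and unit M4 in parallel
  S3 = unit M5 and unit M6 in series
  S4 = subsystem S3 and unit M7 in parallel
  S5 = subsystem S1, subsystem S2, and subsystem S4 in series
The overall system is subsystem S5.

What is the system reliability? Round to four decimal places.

0.9073

Parallel (M1 and M2): 1 − (1 − 0.844200)(1 − 0.816600) = 0.971426
Parallel (M3 and M4): 1 − (1 − 0.730900)(1 − 0.912100) = 0.976346
Series (M5 and M6): 0.900800 × 0.936000 = 0.843149
Parallel ([0.843149] and M7): 1 − (1 − 0.843149)(1 − 0.723400) = 0.956615
Series ([0.971426], [0.976346], and [0.956615]): 0.971426 × 0.976346 × 0.956615 = 0.9073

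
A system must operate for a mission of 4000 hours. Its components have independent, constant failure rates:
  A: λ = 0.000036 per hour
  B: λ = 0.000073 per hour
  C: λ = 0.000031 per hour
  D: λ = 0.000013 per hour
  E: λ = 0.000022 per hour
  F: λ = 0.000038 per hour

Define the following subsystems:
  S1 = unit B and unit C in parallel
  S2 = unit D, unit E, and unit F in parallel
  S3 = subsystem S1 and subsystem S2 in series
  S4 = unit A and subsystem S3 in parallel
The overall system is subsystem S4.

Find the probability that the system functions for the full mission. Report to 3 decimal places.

R(A) = exp(−0.000036 × 4000) = 0.86589
R(B) = exp(−0.000073 × 4000) = 0.74677
R(C) = exp(−0.000031 × 4000) = 0.88338
R(D) = exp(−0.000013 × 4000) = 0.94933
R(E) = exp(−0.000022 × 4000) = 0.91576
R(F) = exp(−0.000038 × 4000) = 0.85899
Parallel (B and C): 1 − (1 − 0.74677)(1 − 0.88338) = 0.97047
Parallel (D, E, and F): 1 − (1 − 0.94933)(1 − 0.91576)(1 − 0.85899) = 0.99940
Series ([0.97047] and [0.99940]): 0.97047 × 0.99940 = 0.96989
Parallel (A and [0.96989]): 1 − (1 − 0.86589)(1 − 0.96989) = 0.996

0.996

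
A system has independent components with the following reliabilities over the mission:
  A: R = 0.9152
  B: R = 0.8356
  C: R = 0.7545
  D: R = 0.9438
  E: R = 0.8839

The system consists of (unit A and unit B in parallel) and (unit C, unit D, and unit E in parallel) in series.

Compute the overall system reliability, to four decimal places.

Parallel (A and B): 1 − (1 − 0.915200)(1 − 0.835600) = 0.986059
Parallel (C, D, and E): 1 − (1 − 0.754500)(1 − 0.943800)(1 − 0.883900) = 0.998398
Series ([0.986059] and [0.998398]): 0.986059 × 0.998398 = 0.9845

0.9845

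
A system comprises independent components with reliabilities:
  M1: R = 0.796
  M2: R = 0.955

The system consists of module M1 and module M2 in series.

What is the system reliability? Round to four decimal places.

Series (M1 and M2): 0.796000 × 0.955000 = 0.7602

0.7602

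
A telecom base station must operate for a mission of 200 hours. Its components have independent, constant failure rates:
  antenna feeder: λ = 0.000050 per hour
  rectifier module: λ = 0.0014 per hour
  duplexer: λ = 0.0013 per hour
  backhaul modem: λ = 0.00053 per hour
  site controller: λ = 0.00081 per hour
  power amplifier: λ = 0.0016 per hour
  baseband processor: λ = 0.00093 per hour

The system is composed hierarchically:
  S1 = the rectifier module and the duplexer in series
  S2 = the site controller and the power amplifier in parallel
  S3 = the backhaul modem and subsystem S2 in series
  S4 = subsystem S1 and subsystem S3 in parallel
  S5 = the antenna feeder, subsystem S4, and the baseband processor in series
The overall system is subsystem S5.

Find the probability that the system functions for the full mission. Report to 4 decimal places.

0.7749

R(antenna feeder) = exp(−0.000050 × 200) = 0.990050
R(rectifier module) = exp(−0.0014 × 200) = 0.755784
R(duplexer) = exp(−0.0013 × 200) = 0.771052
R(backhaul modem) = exp(−0.00053 × 200) = 0.899425
R(site controller) = exp(−0.00081 × 200) = 0.850441
R(power amplifier) = exp(−0.0016 × 200) = 0.726149
R(baseband processor) = exp(−0.00093 × 200) = 0.830274
Series (rectifier module and duplexer): 0.755784 × 0.771052 = 0.582749
Parallel (site controller and power amplifier): 1 − (1 − 0.850441)(1 − 0.726149) = 0.959043
Series (backhaul modem and [0.959043]): 0.899425 × 0.959043 = 0.862587
Parallel ([0.582749] and [0.862587]): 1 − (1 − 0.582749)(1 − 0.862587) = 0.942664
Series (antenna feeder, [0.942664], and baseband processor): 0.990050 × 0.942664 × 0.830274 = 0.7749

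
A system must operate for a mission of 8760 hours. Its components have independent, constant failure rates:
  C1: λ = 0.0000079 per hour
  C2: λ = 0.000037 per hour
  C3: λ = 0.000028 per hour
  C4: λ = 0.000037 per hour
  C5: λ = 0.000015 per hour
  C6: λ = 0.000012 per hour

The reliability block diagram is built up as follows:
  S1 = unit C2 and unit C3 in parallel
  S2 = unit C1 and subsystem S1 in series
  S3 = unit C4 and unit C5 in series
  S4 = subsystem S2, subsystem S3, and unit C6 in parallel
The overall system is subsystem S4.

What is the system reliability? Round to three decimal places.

R(C1) = exp(−0.0000079 × 8760) = 0.93314
R(C2) = exp(−0.000037 × 8760) = 0.72316
R(C3) = exp(−0.000028 × 8760) = 0.78249
R(C4) = exp(−0.000037 × 8760) = 0.72316
R(C5) = exp(−0.000015 × 8760) = 0.87687
R(C6) = exp(−0.000012 × 8760) = 0.90022
Parallel (C2 and C3): 1 − (1 − 0.72316)(1 − 0.78249) = 0.93978
Series (C1 and [0.93978]): 0.93314 × 0.93978 = 0.87695
Series (C4 and C5): 0.72316 × 0.87687 = 0.63412
Parallel ([0.87695], [0.63412], and C6): 1 − (1 − 0.87695)(1 − 0.63412)(1 − 0.90022) = 0.996

0.996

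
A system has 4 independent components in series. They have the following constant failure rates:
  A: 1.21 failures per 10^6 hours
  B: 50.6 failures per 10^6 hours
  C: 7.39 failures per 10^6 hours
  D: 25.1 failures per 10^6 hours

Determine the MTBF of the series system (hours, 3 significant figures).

Series of exponential components: λ_sys = Σ λ_i
λ_sys = 0.00000121 + 0.0000506 + 0.00000739 + 0.0000251 = 8.4300e-05 /h
MTBF = 1 / λ_sys = 11900 h

11900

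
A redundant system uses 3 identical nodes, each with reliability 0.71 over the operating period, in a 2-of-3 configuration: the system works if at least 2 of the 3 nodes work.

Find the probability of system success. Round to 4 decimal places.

R = Σ_{i=2}^{3} C(3,i) p^i (1−p)^{3−i} with p = 0.71
C(3,2)·0.71^2·0.29^1 = 0.438567
C(3,3)·0.71^3·0.29^0 = 0.357911
Sum = 0.7965

0.7965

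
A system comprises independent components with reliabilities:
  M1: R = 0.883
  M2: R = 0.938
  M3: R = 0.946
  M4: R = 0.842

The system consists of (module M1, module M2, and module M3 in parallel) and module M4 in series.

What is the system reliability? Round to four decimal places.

Parallel (M1, M2, and M3): 1 − (1 − 0.883000)(1 − 0.938000)(1 − 0.946000) = 0.999608
Series ([0.999608] and M4): 0.999608 × 0.842000 = 0.8417

0.8417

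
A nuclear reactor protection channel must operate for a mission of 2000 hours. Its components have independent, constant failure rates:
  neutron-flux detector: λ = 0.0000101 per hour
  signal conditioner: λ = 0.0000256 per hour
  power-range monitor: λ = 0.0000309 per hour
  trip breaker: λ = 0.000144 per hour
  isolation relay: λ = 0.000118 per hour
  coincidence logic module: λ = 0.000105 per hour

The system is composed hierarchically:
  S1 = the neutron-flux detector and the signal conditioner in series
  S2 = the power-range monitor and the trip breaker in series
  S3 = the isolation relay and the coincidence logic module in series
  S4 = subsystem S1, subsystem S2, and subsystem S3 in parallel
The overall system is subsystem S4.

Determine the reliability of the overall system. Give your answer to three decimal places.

R(neutron-flux detector) = exp(−0.0000101 × 2000) = 0.98000
R(signal conditioner) = exp(−0.0000256 × 2000) = 0.95009
R(power-range monitor) = exp(−0.0000309 × 2000) = 0.94007
R(trip breaker) = exp(−0.000144 × 2000) = 0.74976
R(isolation relay) = exp(−0.000118 × 2000) = 0.78978
R(coincidence logic module) = exp(−0.000105 × 2000) = 0.81058
Series (neutron-flux detector and signal conditioner): 0.98000 × 0.95009 = 0.93109
Series (power-range monitor and trip breaker): 0.94007 × 0.74976 = 0.70483
Series (isolation relay and coincidence logic module): 0.78978 × 0.81058 = 0.64018
Parallel ([0.93109], [0.70483], and [0.64018]): 1 − (1 − 0.93109)(1 − 0.70483)(1 − 0.64018) = 0.993

0.993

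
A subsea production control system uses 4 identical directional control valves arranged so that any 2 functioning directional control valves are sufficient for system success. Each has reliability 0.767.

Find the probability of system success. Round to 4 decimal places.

R = Σ_{i=2}^{4} C(4,i) p^i (1−p)^{4−i} with p = 0.767
C(4,2)·0.767^2·0.233^2 = 0.191626
C(4,3)·0.767^3·0.233^1 = 0.420535
C(4,4)·0.767^4·0.233^0 = 0.346084
Sum = 0.9582

0.9582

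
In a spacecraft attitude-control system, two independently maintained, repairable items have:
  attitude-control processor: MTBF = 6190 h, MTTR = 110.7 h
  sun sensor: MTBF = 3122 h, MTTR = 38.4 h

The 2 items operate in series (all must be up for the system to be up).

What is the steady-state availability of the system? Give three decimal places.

A(attitude-control processor) = MTBF/(MTBF+MTTR) = 6190/(6190+110.7) = 0.982431
A(sun sensor) = MTBF/(MTBF+MTTR) = 3122/(3122+38.4) = 0.987850
Series availability: 0.982431 × 0.987850 = 0.970

0.970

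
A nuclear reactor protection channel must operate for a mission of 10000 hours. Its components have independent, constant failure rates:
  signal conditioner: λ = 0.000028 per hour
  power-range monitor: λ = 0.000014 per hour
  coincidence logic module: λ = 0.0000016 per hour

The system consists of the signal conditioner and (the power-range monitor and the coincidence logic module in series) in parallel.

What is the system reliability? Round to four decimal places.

R(signal conditioner) = exp(−0.000028 × 10000) = 0.755784
R(power-range monitor) = exp(−0.000014 × 10000) = 0.869358
R(coincidence logic module) = exp(−0.0000016 × 10000) = 0.984127
Series (power-range monitor and coincidence logic module): 0.869358 × 0.984127 = 0.855559
Parallel (signal conditioner and [0.855559]): 1 − (1 − 0.755784)(1 − 0.855559) = 0.9647

0.9647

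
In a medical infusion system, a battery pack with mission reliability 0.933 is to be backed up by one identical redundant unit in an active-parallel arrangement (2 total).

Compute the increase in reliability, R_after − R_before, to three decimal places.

0.063

R_before = 0.933
R_after = 1 − (1 − 0.933)^2 = 0.996
ΔR = 0.996 − 0.933 = 0.063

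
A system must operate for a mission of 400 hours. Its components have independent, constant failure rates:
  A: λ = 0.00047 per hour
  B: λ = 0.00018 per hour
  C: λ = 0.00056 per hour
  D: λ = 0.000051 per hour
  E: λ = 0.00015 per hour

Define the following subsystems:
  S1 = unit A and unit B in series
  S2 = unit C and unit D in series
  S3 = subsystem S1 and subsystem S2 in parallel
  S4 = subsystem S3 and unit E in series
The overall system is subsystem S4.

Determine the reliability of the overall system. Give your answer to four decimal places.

R(A) = exp(−0.00047 × 400) = 0.828615
R(B) = exp(−0.00018 × 400) = 0.930531
R(C) = exp(−0.00056 × 400) = 0.799315
R(D) = exp(−0.000051 × 400) = 0.979807
R(E) = exp(−0.00015 × 400) = 0.941765
Series (A and B): 0.828615 × 0.930531 = 0.771052
Series (C and D): 0.799315 × 0.979807 = 0.783174
Parallel ([0.771052] and [0.783174]): 1 − (1 − 0.771052)(1 − 0.783174) = 0.950358
Series ([0.950358] and E): 0.950358 × 0.941765 = 0.8950

0.8950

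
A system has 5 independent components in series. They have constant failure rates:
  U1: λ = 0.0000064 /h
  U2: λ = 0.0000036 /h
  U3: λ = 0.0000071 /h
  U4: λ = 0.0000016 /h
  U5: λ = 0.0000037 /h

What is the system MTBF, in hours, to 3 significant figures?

Series of exponential components: λ_sys = Σ λ_i
λ_sys = 0.0000064 + 0.0000036 + 0.0000071 + 0.0000016 + 0.0000037 = 2.2400e-05 /h
MTBF = 1 / λ_sys = 44600 h

44600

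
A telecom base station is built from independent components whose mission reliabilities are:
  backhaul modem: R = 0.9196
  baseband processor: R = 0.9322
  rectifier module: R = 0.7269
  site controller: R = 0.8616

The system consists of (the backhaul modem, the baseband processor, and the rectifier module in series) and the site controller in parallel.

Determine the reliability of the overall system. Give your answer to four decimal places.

Series (backhaul modem, baseband processor, and rectifier module): 0.919600 × 0.932200 × 0.726900 = 0.623136
Parallel ([0.623136] and site controller): 1 − (1 − 0.623136)(1 − 0.861600) = 0.9478

0.9478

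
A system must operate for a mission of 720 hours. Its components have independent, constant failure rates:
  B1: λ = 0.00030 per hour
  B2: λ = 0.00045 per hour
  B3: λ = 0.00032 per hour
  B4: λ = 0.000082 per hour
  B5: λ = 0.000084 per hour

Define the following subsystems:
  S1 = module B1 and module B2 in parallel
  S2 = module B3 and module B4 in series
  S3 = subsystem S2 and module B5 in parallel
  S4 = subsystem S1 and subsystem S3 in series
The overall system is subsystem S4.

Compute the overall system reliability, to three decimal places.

R(B1) = exp(−0.00030 × 720) = 0.80574
R(B2) = exp(−0.00045 × 720) = 0.72325
R(B3) = exp(−0.00032 × 720) = 0.79422
R(B4) = exp(−0.000082 × 720) = 0.94267
R(B5) = exp(−0.000084 × 720) = 0.94131
Parallel (B1 and B2): 1 − (1 − 0.80574)(1 − 0.72325) = 0.94624
Series (B3 and B4): 0.79422 × 0.94267 = 0.74869
Parallel ([0.74869] and B5): 1 − (1 − 0.74869)(1 − 0.94131) = 0.98525
Series ([0.94624] and [0.98525]): 0.94624 × 0.98525 = 0.932

0.932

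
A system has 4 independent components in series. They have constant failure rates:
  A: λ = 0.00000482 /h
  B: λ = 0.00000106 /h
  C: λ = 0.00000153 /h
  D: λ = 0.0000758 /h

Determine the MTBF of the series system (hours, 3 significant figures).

12000

Series of exponential components: λ_sys = Σ λ_i
λ_sys = 0.00000482 + 0.00000106 + 0.00000153 + 0.0000758 = 8.3210e-05 /h
MTBF = 1 / λ_sys = 12000 h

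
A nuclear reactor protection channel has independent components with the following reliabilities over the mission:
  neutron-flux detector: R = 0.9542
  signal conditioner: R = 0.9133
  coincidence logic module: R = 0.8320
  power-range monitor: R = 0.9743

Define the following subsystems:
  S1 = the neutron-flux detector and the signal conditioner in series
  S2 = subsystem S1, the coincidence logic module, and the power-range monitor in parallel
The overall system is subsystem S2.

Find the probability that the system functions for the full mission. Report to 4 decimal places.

Series (neutron-flux detector and signal conditioner): 0.954200 × 0.913300 = 0.871471
Parallel ([0.871471], coincidence logic module, and power-range monitor): 1 − (1 − 0.871471)(1 − 0.832000)(1 − 0.974300) = 0.9994

0.9994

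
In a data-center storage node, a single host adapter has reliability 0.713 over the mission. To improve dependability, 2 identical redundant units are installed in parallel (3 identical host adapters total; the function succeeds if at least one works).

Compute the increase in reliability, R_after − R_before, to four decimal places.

0.2634

R_before = 0.713
R_after = 1 − (1 − 0.713)^3 = 0.9764
ΔR = 0.9764 − 0.713 = 0.2634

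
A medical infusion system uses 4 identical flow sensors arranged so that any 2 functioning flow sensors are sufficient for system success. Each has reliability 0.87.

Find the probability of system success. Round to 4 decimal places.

R = Σ_{i=2}^{4} C(4,i) p^i (1−p)^{4−i} with p = 0.87
C(4,2)·0.87^2·0.13^2 = 0.076750
C(4,3)·0.87^3·0.13^1 = 0.342422
C(4,4)·0.87^4·0.13^0 = 0.572898
Sum = 0.9921

0.9921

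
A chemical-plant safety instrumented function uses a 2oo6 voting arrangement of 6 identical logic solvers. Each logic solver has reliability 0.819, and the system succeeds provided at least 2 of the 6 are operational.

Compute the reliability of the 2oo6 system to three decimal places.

R = Σ_{i=2}^{6} C(6,i) p^i (1−p)^{6−i} with p = 0.819
C(6,2)·0.819^2·0.181^4 = 0.01080
C(6,3)·0.819^3·0.181^3 = 0.06515
C(6,4)·0.819^4·0.181^2 = 0.22110
C(6,5)·0.819^5·0.181^1 = 0.40017
C(6,6)·0.819^6·0.181^0 = 0.30179
Sum = 0.999

0.999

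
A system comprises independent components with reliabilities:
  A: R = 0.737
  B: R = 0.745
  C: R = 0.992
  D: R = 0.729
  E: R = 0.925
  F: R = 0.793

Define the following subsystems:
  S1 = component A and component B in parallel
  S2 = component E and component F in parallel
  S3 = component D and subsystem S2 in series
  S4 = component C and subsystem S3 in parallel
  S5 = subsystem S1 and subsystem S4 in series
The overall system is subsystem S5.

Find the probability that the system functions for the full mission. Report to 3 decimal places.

Parallel (A and B): 1 − (1 − 0.73700)(1 − 0.74500) = 0.93294
Parallel (E and F): 1 − (1 − 0.92500)(1 − 0.79300) = 0.98448
Series (D and [0.98448]): 0.72900 × 0.98448 = 0.71769
Parallel (C and [0.71769]): 1 − (1 − 0.99200)(1 − 0.71769) = 0.99774
Series ([0.93294] and [0.99774]): 0.93294 × 0.99774 = 0.931

0.931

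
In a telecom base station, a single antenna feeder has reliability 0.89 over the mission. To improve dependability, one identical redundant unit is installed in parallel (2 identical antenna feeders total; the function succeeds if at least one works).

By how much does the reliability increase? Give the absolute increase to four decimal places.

0.0979

R_before = 0.89
R_after = 1 − (1 − 0.89)^2 = 0.9879
ΔR = 0.9879 − 0.89 = 0.0979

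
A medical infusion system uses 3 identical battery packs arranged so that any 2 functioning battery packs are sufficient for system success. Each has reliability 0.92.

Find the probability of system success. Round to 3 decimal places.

0.982

R = Σ_{i=2}^{3} C(3,i) p^i (1−p)^{3−i} with p = 0.92
C(3,2)·0.92^2·0.08^1 = 0.20314
C(3,3)·0.92^3·0.08^0 = 0.77869
Sum = 0.982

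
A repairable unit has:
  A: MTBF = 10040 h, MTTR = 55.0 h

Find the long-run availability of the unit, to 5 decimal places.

A(A) = MTBF/(MTBF+MTTR) = 10040/(10040+55.0) = 0.99455

0.99455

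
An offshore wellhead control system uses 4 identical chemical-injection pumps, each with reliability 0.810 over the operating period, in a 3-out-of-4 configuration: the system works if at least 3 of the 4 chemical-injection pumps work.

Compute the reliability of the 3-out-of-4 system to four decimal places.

R = Σ_{i=3}^{4} C(4,i) p^i (1−p)^{4−i} with p = 0.810
C(4,3)·0.810^3·0.190^1 = 0.403895
C(4,4)·0.810^4·0.190^0 = 0.430467
Sum = 0.8344

0.8344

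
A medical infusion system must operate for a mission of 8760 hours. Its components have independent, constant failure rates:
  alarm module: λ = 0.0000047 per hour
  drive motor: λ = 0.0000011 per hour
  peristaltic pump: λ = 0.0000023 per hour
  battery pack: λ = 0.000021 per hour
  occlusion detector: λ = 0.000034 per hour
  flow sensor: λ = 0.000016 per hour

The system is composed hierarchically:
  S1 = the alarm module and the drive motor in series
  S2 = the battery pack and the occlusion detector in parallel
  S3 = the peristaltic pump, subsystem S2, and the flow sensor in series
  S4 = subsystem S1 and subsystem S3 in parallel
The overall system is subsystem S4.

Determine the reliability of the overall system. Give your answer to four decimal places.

R(alarm module) = exp(−0.0000047 × 8760) = 0.959664
R(drive motor) = exp(−0.0000011 × 8760) = 0.990410
R(peristaltic pump) = exp(−0.0000023 × 8760) = 0.980054
R(battery pack) = exp(−0.000021 × 8760) = 0.831969
R(occlusion detector) = exp(−0.000034 × 8760) = 0.742420
R(flow sensor) = exp(−0.000016 × 8760) = 0.869219
Series (alarm module and drive motor): 0.959664 × 0.990410 = 0.950461
Parallel (battery pack and occlusion detector): 1 − (1 − 0.831969)(1 − 0.742420) = 0.956719
Series (peristaltic pump, [0.956719], and flow sensor): 0.980054 × 0.956719 × 0.869219 = 0.815011
Parallel ([0.950461] and [0.815011]): 1 − (1 − 0.950461)(1 − 0.815011) = 0.9908

0.9908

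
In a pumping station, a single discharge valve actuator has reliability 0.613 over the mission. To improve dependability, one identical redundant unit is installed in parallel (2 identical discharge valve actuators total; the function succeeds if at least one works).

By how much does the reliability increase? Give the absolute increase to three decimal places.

0.237

R_before = 0.613
R_after = 1 − (1 − 0.613)^2 = 0.850
ΔR = 0.850 − 0.613 = 0.237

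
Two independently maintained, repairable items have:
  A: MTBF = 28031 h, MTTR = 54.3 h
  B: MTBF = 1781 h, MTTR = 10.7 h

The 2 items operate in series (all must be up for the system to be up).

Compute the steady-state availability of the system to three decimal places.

0.992

A(A) = MTBF/(MTBF+MTTR) = 28031/(28031+54.3) = 0.998067
A(B) = MTBF/(MTBF+MTTR) = 1781/(1781+10.7) = 0.994028
Series availability: 0.998067 × 0.994028 = 0.992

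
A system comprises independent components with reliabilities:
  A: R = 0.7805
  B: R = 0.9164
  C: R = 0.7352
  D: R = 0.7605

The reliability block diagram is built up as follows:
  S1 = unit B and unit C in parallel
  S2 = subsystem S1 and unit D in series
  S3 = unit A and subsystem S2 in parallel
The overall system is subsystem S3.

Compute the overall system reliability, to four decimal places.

Parallel (B and C): 1 − (1 − 0.916400)(1 − 0.735200) = 0.977863
Series ([0.977863] and D): 0.977863 × 0.760500 = 0.743665
Parallel (A and [0.743665]): 1 − (1 − 0.780500)(1 − 0.743665) = 0.9437

0.9437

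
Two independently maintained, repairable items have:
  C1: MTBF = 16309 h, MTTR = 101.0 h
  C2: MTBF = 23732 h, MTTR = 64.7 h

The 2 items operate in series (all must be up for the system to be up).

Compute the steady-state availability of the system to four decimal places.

A(C1) = MTBF/(MTBF+MTTR) = 16309/(16309+101.0) = 0.993845
A(C2) = MTBF/(MTBF+MTTR) = 23732/(23732+64.7) = 0.997281
Series availability: 0.993845 × 0.997281 = 0.9911

0.9911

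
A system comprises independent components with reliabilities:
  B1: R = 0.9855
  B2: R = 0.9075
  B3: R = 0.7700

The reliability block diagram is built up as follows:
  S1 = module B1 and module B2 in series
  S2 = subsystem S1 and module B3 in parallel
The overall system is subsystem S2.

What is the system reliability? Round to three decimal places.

0.976

Series (B1 and B2): 0.98550 × 0.90750 = 0.89434
Parallel ([0.89434] and B3): 1 − (1 − 0.89434)(1 − 0.77000) = 0.976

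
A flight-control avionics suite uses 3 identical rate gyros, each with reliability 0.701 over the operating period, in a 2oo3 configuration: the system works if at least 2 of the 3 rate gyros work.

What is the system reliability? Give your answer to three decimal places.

R = Σ_{i=2}^{3} C(3,i) p^i (1−p)^{3−i} with p = 0.701
C(3,2)·0.701^2·0.299^1 = 0.44079
C(3,3)·0.701^3·0.299^0 = 0.34447
Sum = 0.785

0.785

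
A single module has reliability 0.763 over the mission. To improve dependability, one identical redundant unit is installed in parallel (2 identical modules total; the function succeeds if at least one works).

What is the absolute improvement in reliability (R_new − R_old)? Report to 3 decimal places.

R_before = 0.763
R_after = 1 − (1 − 0.763)^2 = 0.944
ΔR = 0.944 − 0.763 = 0.181

0.181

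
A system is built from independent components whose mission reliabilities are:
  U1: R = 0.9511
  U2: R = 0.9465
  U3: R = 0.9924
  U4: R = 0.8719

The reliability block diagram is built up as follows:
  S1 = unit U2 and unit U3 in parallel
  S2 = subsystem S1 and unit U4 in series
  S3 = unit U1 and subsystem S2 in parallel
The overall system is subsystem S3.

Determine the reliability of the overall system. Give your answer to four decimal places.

0.9937

Parallel (U2 and U3): 1 − (1 − 0.946500)(1 − 0.992400) = 0.999593
Series ([0.999593] and U4): 0.999593 × 0.871900 = 0.871545
Parallel (U1 and [0.871545]): 1 − (1 − 0.951100)(1 − 0.871545) = 0.9937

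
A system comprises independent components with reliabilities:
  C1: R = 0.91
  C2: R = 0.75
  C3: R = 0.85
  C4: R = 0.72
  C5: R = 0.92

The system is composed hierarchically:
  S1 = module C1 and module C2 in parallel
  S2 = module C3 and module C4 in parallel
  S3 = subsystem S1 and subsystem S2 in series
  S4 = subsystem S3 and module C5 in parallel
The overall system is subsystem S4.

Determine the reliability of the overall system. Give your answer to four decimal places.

0.9949

Parallel (C1 and C2): 1 − (1 − 0.910000)(1 − 0.750000) = 0.977500
Parallel (C3 and C4): 1 − (1 − 0.850000)(1 − 0.720000) = 0.958000
Series ([0.977500] and [0.958000]): 0.977500 × 0.958000 = 0.936445
Parallel ([0.936445] and C5): 1 − (1 − 0.936445)(1 − 0.920000) = 0.9949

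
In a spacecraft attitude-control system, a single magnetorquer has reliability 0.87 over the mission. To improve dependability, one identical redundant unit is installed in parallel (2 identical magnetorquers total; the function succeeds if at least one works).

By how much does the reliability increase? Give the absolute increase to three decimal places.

R_before = 0.87
R_after = 1 − (1 − 0.87)^2 = 0.983
ΔR = 0.983 − 0.87 = 0.113

0.113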